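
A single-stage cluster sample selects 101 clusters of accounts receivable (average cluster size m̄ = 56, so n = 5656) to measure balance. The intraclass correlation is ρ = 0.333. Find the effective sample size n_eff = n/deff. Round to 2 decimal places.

292.83

deff = 1 + (56 − 1)·0.333 = 1 + 18.315 = 19.315.
n_eff = 5656 / 19.315 = 292.83.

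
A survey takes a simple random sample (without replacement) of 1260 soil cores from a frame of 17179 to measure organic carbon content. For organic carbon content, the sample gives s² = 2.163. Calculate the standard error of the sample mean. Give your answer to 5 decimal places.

Under SRS without replacement, Var(ȳ) = (1 − f)·s²/n with f = n/N = 1260/17179 = 0.07334536.
Var(ȳ) = (1 − 0.07334536)·2.163/1260 = 0.92665464·0.0017166667 = 0.0015907571.
SE(ȳ) = √(0.0015907571) = 0.03988.

0.03988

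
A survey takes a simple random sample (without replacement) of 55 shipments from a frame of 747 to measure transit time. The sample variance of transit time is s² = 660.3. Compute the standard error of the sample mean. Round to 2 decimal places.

3.33

Under SRS without replacement, Var(ȳ) = (1 − f)·s²/n with f = n/N = 55/747 = 0.07362784.
Var(ȳ) = (1 − 0.07362784)·660.3/55 = 0.92637216·12.005455 = 11.121519.
SE(ȳ) = √(11.121519) = 3.33.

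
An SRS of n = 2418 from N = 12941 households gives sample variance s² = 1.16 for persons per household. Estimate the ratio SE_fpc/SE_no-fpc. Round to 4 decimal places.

f = n/N = 2418/12941 = 0.18684800.
SE_no-fpc = √(s²/n) = 0.021902861; SE_fpc = √((1−f)s²/n) = 0.019750892.
Ratio = √(1−f) = 0.90174941.

0.9017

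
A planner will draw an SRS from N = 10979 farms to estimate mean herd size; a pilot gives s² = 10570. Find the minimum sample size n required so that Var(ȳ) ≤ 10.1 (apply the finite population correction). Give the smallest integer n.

956

Without fpc, n₀ = s²/D = 10570/10.1 = 1046.5347.
With fpc, (1 − n/N)·s²/n ≤ D requires n ≥ n₀/(1 + n₀/N) = 1046.5347/(1 + 1046.5347/10979) = 955.4589.
Rounding up, n = 956.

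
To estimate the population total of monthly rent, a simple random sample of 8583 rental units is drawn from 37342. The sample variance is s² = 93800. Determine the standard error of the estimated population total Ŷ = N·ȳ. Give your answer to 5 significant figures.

108330

Var(Ŷ) = N²·Var(ȳ) = N²·(1 − n/N)·s²/n.
f = 8583/37342 = 0.22984843; Var(ȳ) = 0.77015157·93800/8583 = 8.4166629.
Var(Ŷ) = 37342² · 8.4166629 = 1.1736405 × 10^10.
SE(Ŷ) = √(1.1736405 × 10^10) = 108330.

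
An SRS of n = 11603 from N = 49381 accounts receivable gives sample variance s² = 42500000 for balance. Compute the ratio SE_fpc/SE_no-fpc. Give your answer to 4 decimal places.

0.8747

f = n/N = 11603/49381 = 0.23496892.
SE_no-fpc = √(s²/n) = 60.521449; SE_fpc = √((1−f)s²/n) = 52.935724.
Ratio = √(1−f) = 0.87466055.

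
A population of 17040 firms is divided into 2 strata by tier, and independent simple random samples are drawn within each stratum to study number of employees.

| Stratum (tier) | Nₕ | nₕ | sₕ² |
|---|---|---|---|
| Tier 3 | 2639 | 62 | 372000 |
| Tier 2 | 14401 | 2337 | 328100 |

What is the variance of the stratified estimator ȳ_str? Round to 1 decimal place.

Var(ȳ_str) = Σₕ Wₕ²(1 − fₕ)sₕ²/nₕ with Wₕ = Nₕ/N, N = 17040.
Tier 3: Wₕ = 0.15487089; term = 0.15487089²·(1 − 0.02349375)·372000/62 = 140.52897.
Tier 2: Wₕ = 0.84512911; term = 0.84512911²·(1 − 0.16228040)·328100/2337 = 84.00252.
Sum = 224.53149.

224.5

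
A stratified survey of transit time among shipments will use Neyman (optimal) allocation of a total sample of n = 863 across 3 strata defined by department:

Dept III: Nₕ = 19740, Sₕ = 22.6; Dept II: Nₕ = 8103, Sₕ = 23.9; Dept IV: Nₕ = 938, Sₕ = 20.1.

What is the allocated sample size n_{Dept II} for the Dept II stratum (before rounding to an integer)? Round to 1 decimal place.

Neyman allocation: nₕ = n·NₕSₕ / Σⱼ NⱼSⱼ.
Σ NⱼSⱼ = 19740·22.6 + 8103·23.9 + 938·20.1 = 658639.5.
n_{Dept II} = 863·8103·23.9 / 658639.5 = 253.8.

253.8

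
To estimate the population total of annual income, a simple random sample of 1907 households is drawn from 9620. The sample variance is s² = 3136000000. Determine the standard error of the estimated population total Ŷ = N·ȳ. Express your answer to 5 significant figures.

Var(Ŷ) = N²·Var(ȳ) = N²·(1 − n/N)·s²/n.
f = 1907/9620 = 0.19823285; Var(ȳ) = 0.80176715·3136000000/1907 = 1.3184802 × 10^6.
Var(Ŷ) = 9620² · (1.3184802 × 10^6) = 1.2201796 × 10^14.
SE(Ŷ) = √(1.2201796 × 10^14) = 1.1046 × 10^7.

1.1046 × 10^7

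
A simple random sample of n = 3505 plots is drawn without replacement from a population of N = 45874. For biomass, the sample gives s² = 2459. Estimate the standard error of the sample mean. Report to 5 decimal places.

Under SRS without replacement, Var(ȳ) = (1 − f)·s²/n with f = n/N = 3505/45874 = 0.07640494.
Var(ȳ) = (1 − 0.07640494)·2459/3505 = 0.92359506·0.70156919 = 0.64796584.
SE(ȳ) = √(0.64796584) = 0.80496.

0.80496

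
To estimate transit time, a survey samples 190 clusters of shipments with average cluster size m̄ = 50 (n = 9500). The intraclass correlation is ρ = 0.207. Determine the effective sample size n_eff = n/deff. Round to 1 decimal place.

deff = 1 + (50 − 1)·0.207 = 1 + 10.143 = 11.143.
n_eff = 9500 / 11.143 = 852.6.

852.6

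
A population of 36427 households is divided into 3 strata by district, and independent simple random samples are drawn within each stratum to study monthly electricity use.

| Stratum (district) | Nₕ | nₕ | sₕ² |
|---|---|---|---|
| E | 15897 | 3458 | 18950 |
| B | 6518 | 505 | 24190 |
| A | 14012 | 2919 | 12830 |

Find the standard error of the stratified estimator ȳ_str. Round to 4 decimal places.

Var(ȳ_str) = Σₕ Wₕ²(1 − fₕ)sₕ²/nₕ with Wₕ = Nₕ/N, N = 36427.
E: Wₕ = 0.43640706; term = 0.43640706²·(1 − 0.21752532)·18950/3458 = 0.81665393.
B: Wₕ = 0.17893321; term = 0.17893321²·(1 − 0.07747775)·24190/505 = 1.4148267.
A: Wₕ = 0.38465973; term = 0.38465973²·(1 − 0.20832144)·12830/2919 = 0.5148668.
Sum = 2.7463474.
SE = √(2.7463474) = 1.6572.

1.6572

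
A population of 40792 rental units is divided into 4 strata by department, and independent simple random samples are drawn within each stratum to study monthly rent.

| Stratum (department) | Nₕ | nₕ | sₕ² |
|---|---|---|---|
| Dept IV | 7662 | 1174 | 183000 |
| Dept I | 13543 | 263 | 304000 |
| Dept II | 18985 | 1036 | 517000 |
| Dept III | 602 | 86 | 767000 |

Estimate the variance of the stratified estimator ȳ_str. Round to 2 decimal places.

233.45

Var(ȳ_str) = Σₕ Wₕ²(1 − fₕ)sₕ²/nₕ with Wₕ = Nₕ/N, N = 40792.
Dept IV: Wₕ = 0.18783095; term = 0.18783095²·(1 − 0.15322370)·183000/1174 = 4.6567828.
Dept I: Wₕ = 0.33200137; term = 0.33200137²·(1 − 0.01941963)·304000/263 = 124.93404.
Dept II: Wₕ = 0.46540988; term = 0.46540988²·(1 − 0.05456940)·517000/1036 = 102.19547.
Dept III: Wₕ = 0.01475780; term = 0.01475780²·(1 − 0.14285714)·767000/86 = 1.664919.
Sum = 233.45121.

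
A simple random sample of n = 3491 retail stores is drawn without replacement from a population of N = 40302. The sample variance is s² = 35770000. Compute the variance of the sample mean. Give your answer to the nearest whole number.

9359

Under SRS without replacement, Var(ȳ) = (1 − f)·s²/n with f = n/N = 3491/40302 = 0.08662101.
Var(ȳ) = (1 − 0.08662101)·35770000/3491 = 0.91337899·10246.348 = 9358.7987.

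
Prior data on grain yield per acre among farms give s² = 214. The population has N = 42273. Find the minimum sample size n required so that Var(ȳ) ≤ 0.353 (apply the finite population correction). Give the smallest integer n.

598

Without fpc, n₀ = s²/D = 214/0.353 = 606.2323.
With fpc, (1 − n/N)·s²/n ≤ D requires n ≥ n₀/(1 + n₀/N) = 606.2323/(1 + 606.2323/42273) = 597.6613.
Rounding up, n = 598.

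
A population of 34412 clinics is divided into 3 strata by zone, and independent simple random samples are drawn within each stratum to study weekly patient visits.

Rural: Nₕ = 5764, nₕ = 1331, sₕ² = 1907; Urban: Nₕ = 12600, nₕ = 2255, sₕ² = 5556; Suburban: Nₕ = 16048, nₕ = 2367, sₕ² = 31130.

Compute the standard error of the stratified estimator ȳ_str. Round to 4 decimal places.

Var(ȳ_str) = Σₕ Wₕ²(1 − fₕ)sₕ²/nₕ with Wₕ = Nₕ/N, N = 34412.
Rural: Wₕ = 0.16749971; term = 0.16749971²·(1 − 0.23091603)·1907/1331 = 0.030915375.
Urban: Wₕ = 0.36615134; term = 0.36615134²·(1 − 0.17896825)·5556/2255 = 0.27120451.
Suburban: Wₕ = 0.46634895; term = 0.46634895²·(1 − 0.14749501)·31130/2367 = 2.438371.
Sum = 2.7404909.
SE = √(2.7404909) = 1.6554.

1.6554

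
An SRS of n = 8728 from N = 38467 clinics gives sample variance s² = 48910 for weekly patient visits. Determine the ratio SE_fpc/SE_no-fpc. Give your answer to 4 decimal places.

f = n/N = 8728/38467 = 0.22689578.
SE_no-fpc = √(s²/n) = 2.3672355; SE_fpc = √((1−f)s²/n) = 2.0814236.
Ratio = √(1−f) = 0.87926345.

0.8793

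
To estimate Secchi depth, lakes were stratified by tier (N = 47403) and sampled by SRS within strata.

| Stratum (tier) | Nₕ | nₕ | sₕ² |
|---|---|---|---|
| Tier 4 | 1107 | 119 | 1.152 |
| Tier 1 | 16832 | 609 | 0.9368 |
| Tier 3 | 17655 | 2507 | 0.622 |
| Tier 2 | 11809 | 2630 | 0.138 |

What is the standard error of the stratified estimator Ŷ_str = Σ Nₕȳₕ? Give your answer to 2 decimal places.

Var(Ŷ_str) = Σₕ Nₕ²(1 − fₕ)sₕ²/nₕ.
Tier 4: 1107²·(1 − 119/1107)·1.152/119 = 10587.906.
Tier 1: 16832²·(1 − 609/16832)·0.9368/609 = 420045.64.
Tier 3: 17655²·(1 − 2507/17655)·0.622/2507 = 66352.772.
Tier 2: 11809²·(1 − 2630/11809)·0.138/2630 = 5687.6365.
Sum = 502673.95.
SE = √(502673.95) = 709.00.

709.00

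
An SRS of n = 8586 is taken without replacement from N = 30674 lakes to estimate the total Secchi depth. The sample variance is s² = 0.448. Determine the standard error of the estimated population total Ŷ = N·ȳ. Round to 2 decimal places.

Var(Ŷ) = N²·Var(ȳ) = N²·(1 − n/N)·s²/n.
f = 8586/30674 = 0.27991133; Var(ȳ) = 0.72008867·0.448/8586 = 3.7572761 × 10^-5.
Var(Ŷ) = 30674² · (3.7572761 × 10^-5) = 35351.996.
SE(Ŷ) = √(35351.996) = 188.02.

188.02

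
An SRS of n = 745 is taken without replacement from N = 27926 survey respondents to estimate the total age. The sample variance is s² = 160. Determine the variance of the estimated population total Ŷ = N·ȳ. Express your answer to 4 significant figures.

1.630 × 10^8

Var(Ŷ) = N²·Var(ȳ) = N²·(1 − n/N)·s²/n.
f = 745/27926 = 0.02667765; Var(ȳ) = 0.97332235·160/745 = 0.20903567.
Var(Ŷ) = 27926² · 0.20903567 = 1.6301887 × 10^8.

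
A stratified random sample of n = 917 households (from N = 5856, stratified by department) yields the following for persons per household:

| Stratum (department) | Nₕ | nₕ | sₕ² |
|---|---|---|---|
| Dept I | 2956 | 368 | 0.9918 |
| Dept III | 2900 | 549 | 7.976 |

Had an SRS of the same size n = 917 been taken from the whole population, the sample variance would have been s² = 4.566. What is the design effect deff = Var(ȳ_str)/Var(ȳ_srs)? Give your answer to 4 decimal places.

0.8310

Var(ȳ_str) = Σ Wₕ²(1−fₕ)sₕ²/nₕ with Wₕ = Nₕ/5856:
  Dept I: (2956/5856)²·(1−368/2956)·0.9918/368 = 6.0123306 × 10^-4
  Dept III: (2900/5856)²·(1−549/2900)·7.976/549 = 0.0028884263
  → Var(ȳ_str) = 0.0034896594.
Var(ȳ_srs) = (1 − 917/5856)·4.566/917 = 0.0041995671.
deff = 0.0034896594 / 0.0041995671 = 0.8310.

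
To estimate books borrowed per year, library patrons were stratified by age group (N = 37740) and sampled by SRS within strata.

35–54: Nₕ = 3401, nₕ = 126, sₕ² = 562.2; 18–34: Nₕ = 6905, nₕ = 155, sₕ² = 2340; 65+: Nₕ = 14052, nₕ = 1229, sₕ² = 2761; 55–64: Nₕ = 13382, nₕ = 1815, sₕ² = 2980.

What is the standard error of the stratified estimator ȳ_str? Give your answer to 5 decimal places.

0.99577

Var(ȳ_str) = Σₕ Wₕ²(1 − fₕ)sₕ²/nₕ with Wₕ = Nₕ/N, N = 37740.
35–54: Wₕ = 0.09011659; term = 0.09011659²·(1 − 0.03704793)·562.2/126 = 0.034892689.
18–34: Wₕ = 0.18296237; term = 0.18296237²·(1 − 0.02244750)·2340/155 = 0.49402374.
65+: Wₕ = 0.37233704; term = 0.37233704²·(1 − 0.08746086)·2761/1229 = 0.28420945.
55–64: Wₕ = 0.35458400; term = 0.35458400²·(1 − 0.13562995)·2980/1815 = 0.178434.
Sum = 0.99155988.
SE = √(0.99155988) = 0.99577.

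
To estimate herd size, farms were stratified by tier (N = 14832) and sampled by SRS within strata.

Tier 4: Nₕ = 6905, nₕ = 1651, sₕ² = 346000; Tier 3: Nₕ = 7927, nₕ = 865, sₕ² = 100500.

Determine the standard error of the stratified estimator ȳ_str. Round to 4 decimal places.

Var(ȳ_str) = Σₕ Wₕ²(1 − fₕ)sₕ²/nₕ with Wₕ = Nₕ/N, N = 14832.
Tier 4: Wₕ = 0.46554746; term = 0.46554746²·(1 − 0.23910210)·346000/1651 = 34.560765.
Tier 3: Wₕ = 0.53445254; term = 0.53445254²·(1 − 0.10912073)·100500/865 = 29.565627.
Sum = 64.126392.
SE = √(64.126392) = 8.0079.

8.0079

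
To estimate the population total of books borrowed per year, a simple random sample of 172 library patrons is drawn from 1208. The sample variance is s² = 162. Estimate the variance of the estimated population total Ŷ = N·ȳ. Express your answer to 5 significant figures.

Var(Ŷ) = N²·Var(ȳ) = N²·(1 − n/N)·s²/n.
f = 172/1208 = 0.14238411; Var(ȳ) = 0.85761589·162/172 = 0.8077545.
Var(Ŷ) = 1208² · 0.8077545 = 1.1787271 × 10^6.

1.1787 × 10^6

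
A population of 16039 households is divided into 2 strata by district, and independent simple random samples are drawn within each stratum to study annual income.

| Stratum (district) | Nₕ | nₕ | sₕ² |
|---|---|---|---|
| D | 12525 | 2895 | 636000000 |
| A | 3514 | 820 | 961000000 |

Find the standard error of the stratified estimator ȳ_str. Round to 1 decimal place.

Var(ȳ_str) = Σₕ Wₕ²(1 − fₕ)sₕ²/nₕ with Wₕ = Nₕ/N, N = 16039.
D: Wₕ = 0.78090903; term = 0.78090903²·(1 − 0.23113772)·636000000/2895 = 103004.93.
A: Wₕ = 0.21909097; term = 0.21909097²·(1 − 0.23335231)·961000000/820 = 43127.503.
Sum = 146132.43.
SE = √(146132.43) = 382.3.

382.3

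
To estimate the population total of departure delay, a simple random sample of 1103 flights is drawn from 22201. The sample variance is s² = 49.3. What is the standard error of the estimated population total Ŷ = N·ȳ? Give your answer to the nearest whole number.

Var(Ŷ) = N²·Var(ȳ) = N²·(1 − n/N)·s²/n.
f = 1103/22201 = 0.04968245; Var(ȳ) = 0.95031755·49.3/1103 = 0.042475662.
Var(Ŷ) = 22201² · 0.042475662 = 2.0935591 × 10^7.
SE(Ŷ) = √(2.0935591 × 10^7) = 4576.

4576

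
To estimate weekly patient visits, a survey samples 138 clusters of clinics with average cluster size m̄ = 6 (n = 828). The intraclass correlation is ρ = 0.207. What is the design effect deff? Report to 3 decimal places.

2.035

deff = 1 + (6 − 1)·0.207 = 1 + 1.035 = 2.035.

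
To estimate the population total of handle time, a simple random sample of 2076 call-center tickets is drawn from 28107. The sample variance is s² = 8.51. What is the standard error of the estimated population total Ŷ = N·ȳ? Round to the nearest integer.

1732

Var(Ŷ) = N²·Var(ȳ) = N²·(1 − n/N)·s²/n.
f = 2076/28107 = 0.07386060; Var(ȳ) = 0.92613940·8.51/2076 = 0.0037964577.
Var(Ŷ) = 28107² · 0.0037964577 = 2.9992147 × 10^6.
SE(Ŷ) = √(2.9992147 × 10^6) = 1732.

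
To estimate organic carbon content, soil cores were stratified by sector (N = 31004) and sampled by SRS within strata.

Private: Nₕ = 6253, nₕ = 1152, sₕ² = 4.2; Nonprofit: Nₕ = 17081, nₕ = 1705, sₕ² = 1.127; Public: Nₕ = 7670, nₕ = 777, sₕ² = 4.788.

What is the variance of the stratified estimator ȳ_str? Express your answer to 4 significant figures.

6.405 × 10^-4

Var(ȳ_str) = Σₕ Wₕ²(1 − fₕ)sₕ²/nₕ with Wₕ = Nₕ/N, N = 31004.
Private: Wₕ = 0.20168365; term = 0.20168365²·(1 − 0.18423157)·4.2/1152 = 1.2097764 × 10^-4.
Nonprofit: Wₕ = 0.55092891; term = 0.55092891²·(1 − 0.09981851)·1.127/1705 = 1.8060124 × 10^-4.
Public: Wₕ = 0.24738743; term = 0.24738743²·(1 − 0.10130378)·4.788/777 = 3.3892321 × 10^-4.
Sum = 6.4050209 × 10^-4.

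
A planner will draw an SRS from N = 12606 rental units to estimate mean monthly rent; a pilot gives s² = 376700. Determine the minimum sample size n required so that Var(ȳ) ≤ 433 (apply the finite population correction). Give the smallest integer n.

814

Without fpc, n₀ = s²/D = 376700/433 = 869.9769.
With fpc, (1 − n/N)·s²/n ≤ D requires n ≥ n₀/(1 + n₀/N) = 869.9769/(1 + 869.9769/12606) = 813.8133.
Rounding up, n = 814.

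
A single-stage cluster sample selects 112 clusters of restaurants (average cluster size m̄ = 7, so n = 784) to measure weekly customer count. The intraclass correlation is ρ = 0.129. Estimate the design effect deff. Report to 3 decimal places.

deff = 1 + (7 − 1)·0.129 = 1 + 0.774 = 1.774.

1.774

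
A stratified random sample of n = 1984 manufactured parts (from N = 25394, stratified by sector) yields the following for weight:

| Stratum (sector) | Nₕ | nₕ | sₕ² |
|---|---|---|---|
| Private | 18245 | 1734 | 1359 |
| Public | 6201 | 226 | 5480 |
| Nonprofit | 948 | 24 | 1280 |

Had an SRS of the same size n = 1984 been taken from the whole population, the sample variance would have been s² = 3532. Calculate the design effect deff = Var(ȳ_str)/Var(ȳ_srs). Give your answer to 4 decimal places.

1.1161

Var(ȳ_str) = Σ Wₕ²(1−fₕ)sₕ²/nₕ with Wₕ = Nₕ/25394:
  Private: (18245/25394)²·(1−1734/18245)·1359/1734 = 0.36612162
  Public: (6201/25394)²·(1−226/6201)·5480/226 = 1.3931874
  Nonprofit: (948/25394)²·(1−24/948)·1280/24 = 0.072446399
  → Var(ȳ_str) = 1.8317554.
Var(ȳ_srs) = (1 − 1984/25394)·3532/1984 = 1.641154.
deff = 1.8317554 / 1.641154 = 1.1161.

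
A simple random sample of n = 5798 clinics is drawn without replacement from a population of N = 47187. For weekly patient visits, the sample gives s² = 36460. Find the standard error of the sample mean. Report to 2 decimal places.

Under SRS without replacement, Var(ȳ) = (1 − f)·s²/n with f = n/N = 5798/47187 = 0.12287283.
Var(ȳ) = (1 − 0.12287283)·36460/5798 = 0.87712717·6.2883753 = 5.5157049.
SE(ȳ) = √(5.5157049) = 2.35.

2.35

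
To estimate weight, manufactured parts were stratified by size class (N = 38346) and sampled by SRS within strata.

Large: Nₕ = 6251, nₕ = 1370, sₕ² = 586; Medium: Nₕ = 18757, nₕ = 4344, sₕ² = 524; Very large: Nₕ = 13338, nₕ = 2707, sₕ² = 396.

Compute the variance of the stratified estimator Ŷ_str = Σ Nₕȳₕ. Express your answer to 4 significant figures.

Var(Ŷ_str) = Σₕ Nₕ²(1 − fₕ)sₕ²/nₕ.
Large: 6251²·(1 − 1370/6251)·586/1370 = 1.3050747 × 10^7.
Medium: 18757²·(1 − 4344/18757)·524/4344 = 3.2610633 × 10^7.
Very large: 13338²·(1 − 2707/13338)·396/2707 = 2.0743009 × 10^7.
Sum = 6.6404389 × 10^7.

6.640 × 10^7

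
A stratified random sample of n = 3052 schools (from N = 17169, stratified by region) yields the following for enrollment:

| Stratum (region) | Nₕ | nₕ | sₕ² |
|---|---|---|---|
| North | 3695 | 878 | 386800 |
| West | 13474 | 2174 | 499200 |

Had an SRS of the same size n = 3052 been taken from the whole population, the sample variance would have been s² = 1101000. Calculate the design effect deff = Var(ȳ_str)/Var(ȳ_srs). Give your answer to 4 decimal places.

Var(ȳ_str) = Σ Wₕ²(1−fₕ)sₕ²/nₕ with Wₕ = Nₕ/17169:
  North: (3695/17169)²·(1−878/3695)·386800/878 = 15.55619
  West: (13474/17169)²·(1−2174/13474)·499200/2174 = 118.60419
  → Var(ȳ_str) = 134.16038.
Var(ȳ_srs) = (1 − 3052/17169)·1101000/3052 = 296.61985.
deff = 134.16038 / 296.61985 = 0.4523.

0.4523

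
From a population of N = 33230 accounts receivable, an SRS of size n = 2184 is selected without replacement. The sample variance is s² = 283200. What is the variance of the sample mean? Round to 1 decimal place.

Under SRS without replacement, Var(ȳ) = (1 − f)·s²/n with f = n/N = 2184/33230 = 0.06572374.
Var(ȳ) = (1 − 0.06572374)·283200/2184 = 0.93427626·129.67033 = 121.14791.

121.1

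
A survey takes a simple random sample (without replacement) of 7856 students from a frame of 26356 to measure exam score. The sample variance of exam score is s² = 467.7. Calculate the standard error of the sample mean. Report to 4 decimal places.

Under SRS without replacement, Var(ȳ) = (1 − f)·s²/n with f = n/N = 7856/26356 = 0.29807255.
Var(ȳ) = (1 − 0.29807255)·467.7/7856 = 0.70192745·0.059534114 = 0.041788629.
SE(ȳ) = √(0.041788629) = 0.2044.

0.2044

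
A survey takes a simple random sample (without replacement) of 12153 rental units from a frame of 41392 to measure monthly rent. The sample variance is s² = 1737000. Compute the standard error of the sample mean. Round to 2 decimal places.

Under SRS without replacement, Var(ȳ) = (1 − f)·s²/n with f = n/N = 12153/41392 = 0.29360746.
Var(ȳ) = (1 − 0.29360746)·1737000/12153 = 0.70639254·142.92767 = 100.96304.
SE(ȳ) = √(100.96304) = 10.05.

10.05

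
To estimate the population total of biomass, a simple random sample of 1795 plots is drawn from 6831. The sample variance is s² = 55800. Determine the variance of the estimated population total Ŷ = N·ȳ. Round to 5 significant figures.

1.0694 × 10^9

Var(Ŷ) = N²·Var(ȳ) = N²·(1 − n/N)·s²/n.
f = 1795/6831 = 0.26277265; Var(ȳ) = 0.73722735·55800/1795 = 22.917708.
Var(Ŷ) = 6831² · 22.917708 = 1.0693989 × 10^9.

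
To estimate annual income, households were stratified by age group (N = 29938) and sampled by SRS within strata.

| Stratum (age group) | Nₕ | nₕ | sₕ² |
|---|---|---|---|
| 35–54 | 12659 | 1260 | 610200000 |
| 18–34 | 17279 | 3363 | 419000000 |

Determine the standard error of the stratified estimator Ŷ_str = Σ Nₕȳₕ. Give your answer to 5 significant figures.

9.9920 × 10^6

Var(Ŷ_str) = Σₕ Nₕ²(1 − fₕ)sₕ²/nₕ.
35–54: 12659²·(1 − 1260/12659)·610200000/1260 = 6.98824 × 10^13.
18–34: 17279²·(1 − 3363/17279)·419000000/3363 = 2.9958508 × 10^13.
Sum = 9.9840908 × 10^13.
SE = √(9.9840908 × 10^13) = 9.9920 × 10^6.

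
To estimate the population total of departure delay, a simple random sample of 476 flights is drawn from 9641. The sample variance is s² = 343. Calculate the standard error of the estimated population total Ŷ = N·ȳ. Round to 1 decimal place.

7979.4

Var(Ŷ) = N²·Var(ȳ) = N²·(1 − n/N)·s²/n.
f = 476/9641 = 0.04937247; Var(ȳ) = 0.95062753·343/476 = 0.68501101.
Var(Ŷ) = 9641² · 0.68501101 = 6.3671007 × 10^7.
SE(Ŷ) = √(6.3671007 × 10^7) = 7979.4.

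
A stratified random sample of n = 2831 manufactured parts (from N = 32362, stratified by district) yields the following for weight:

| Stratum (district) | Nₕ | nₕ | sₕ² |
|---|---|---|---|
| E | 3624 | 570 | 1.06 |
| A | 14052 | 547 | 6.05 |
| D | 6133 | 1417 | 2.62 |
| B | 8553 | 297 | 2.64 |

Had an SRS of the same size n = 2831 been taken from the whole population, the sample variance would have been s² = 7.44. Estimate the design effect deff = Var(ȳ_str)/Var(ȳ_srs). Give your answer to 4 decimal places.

1.1151

Var(ȳ_str) = Σ Wₕ²(1−fₕ)sₕ²/nₕ with Wₕ = Nₕ/32362:
  E: (3624/32362)²·(1−570/3624)·1.06/570 = 1.9652487 × 10^-5
  A: (14052/32362)²·(1−547/14052)·6.05/547 = 0.0020041493
  D: (6133/32362)²·(1−1417/6133)·2.62/1417 = 5.1063137 × 10^-5
  B: (8553/32362)²·(1−297/8553)·2.64/297 = 5.993285 × 10^-4
  → Var(ȳ_str) = 0.0026741934.
Var(ȳ_srs) = (1 − 2831/32362)·7.44/2831 = 0.0023981474.
deff = 0.0026741934 / 0.0023981474 = 1.1151.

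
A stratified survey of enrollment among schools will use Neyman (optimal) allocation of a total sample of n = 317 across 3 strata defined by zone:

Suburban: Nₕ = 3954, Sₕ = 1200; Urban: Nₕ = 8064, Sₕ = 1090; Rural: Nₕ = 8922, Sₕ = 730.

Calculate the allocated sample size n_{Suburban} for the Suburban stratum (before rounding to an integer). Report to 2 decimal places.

Neyman allocation: nₕ = n·NₕSₕ / Σⱼ NⱼSⱼ.
Σ NⱼSⱼ = 3954·1200 + 8064·1090 + 8922·730 = 2.004762 × 10^7.
n_{Suburban} = 317·3954·1200 / (2.004762 × 10^7) = 75.03.

75.03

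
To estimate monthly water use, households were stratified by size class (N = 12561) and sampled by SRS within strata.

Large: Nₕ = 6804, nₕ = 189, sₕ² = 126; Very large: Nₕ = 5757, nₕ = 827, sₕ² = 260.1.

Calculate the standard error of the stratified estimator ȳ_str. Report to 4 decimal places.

Var(ȳ_str) = Σₕ Wₕ²(1 − fₕ)sₕ²/nₕ with Wₕ = Nₕ/N, N = 12561.
Large: Wₕ = 0.54167662; term = 0.54167662²·(1 − 0.02777778)·126/189 = 0.19017545.
Very large: Wₕ = 0.45832338; term = 0.45832338²·(1 − 0.14365121)·260.1/827 = 0.056575651.
Sum = 0.2467511.
SE = √(0.2467511) = 0.4967.

0.4967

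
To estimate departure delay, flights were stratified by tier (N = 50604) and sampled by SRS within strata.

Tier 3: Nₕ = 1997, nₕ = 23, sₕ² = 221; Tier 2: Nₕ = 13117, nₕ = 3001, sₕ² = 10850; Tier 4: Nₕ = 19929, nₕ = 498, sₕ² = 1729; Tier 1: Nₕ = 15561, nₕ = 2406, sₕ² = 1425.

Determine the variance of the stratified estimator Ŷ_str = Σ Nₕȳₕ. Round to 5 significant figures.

1.9833 × 10^9

Var(Ŷ_str) = Σₕ Nₕ²(1 − fₕ)sₕ²/nₕ.
Tier 3: 1997²·(1 − 23/1997)·221/23 = 3.7878228 × 10^7.
Tier 2: 13117²·(1 − 3001/13117)·10850/3001 = 4.7974127 × 10^8.
Tier 4: 19929²·(1 − 498/19929)·1729/498 = 1.3444551 × 10^9.
Tier 1: 15561²·(1 − 2406/15561)·1425/2406 = 1.2124047 × 10^8.
Sum = 1.9833151 × 10^9.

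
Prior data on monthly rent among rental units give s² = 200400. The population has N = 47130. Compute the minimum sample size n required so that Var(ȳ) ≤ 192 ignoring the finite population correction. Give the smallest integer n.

1044

Without fpc, n₀ = s²/D = 200400/192 = 1043.7500.
Rounding up, n = 1044.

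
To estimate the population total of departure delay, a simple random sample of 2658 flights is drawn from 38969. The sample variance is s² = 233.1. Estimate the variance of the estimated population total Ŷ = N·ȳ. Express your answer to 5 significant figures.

Var(Ŷ) = N²·Var(ȳ) = N²·(1 − n/N)·s²/n.
f = 2658/38969 = 0.06820806; Var(ȳ) = 0.93179194·233.1/2658 = 0.081715839.
Var(Ŷ) = 38969² · 0.081715839 = 1.2409228 × 10^8.

1.2409 × 10^8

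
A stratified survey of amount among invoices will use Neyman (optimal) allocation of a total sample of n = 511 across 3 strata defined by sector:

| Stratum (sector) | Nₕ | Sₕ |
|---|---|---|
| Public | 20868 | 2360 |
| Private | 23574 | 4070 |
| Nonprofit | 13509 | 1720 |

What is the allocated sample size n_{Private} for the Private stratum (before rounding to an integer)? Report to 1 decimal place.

Neyman allocation: nₕ = n·NₕSₕ / Σⱼ NⱼSⱼ.
Σ NⱼSⱼ = 20868·2360 + 23574·4070 + 13509·1720 = 1.6843014 × 10^8.
n_{Private} = 511·23574·4070 / (1.6843014 × 10^8) = 291.1.

291.1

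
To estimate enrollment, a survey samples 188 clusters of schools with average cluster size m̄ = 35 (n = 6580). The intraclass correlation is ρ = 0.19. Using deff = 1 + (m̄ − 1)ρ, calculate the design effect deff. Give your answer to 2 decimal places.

7.46

deff = 1 + (35 − 1)·0.19 = 1 + 6.46 = 7.46.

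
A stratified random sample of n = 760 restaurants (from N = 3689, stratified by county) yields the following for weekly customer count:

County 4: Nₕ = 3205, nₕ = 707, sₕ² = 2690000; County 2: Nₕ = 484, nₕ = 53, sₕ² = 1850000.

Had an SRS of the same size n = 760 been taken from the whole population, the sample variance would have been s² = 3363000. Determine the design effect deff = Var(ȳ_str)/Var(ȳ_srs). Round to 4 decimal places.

Var(ȳ_str) = Σ Wₕ²(1−fₕ)sₕ²/nₕ with Wₕ = Nₕ/3689:
  County 4: (3205/3689)²·(1−707/3205)·2690000/707 = 2238.3914
  County 2: (484/3689)²·(1−53/484)·1850000/53 = 535.05839
  → Var(ȳ_str) = 2773.4498.
Var(ȳ_srs) = (1 − 760/3689)·3363000/760 = 3513.3708.
deff = 2773.4498 / 3513.3708 = 0.7894.

0.7894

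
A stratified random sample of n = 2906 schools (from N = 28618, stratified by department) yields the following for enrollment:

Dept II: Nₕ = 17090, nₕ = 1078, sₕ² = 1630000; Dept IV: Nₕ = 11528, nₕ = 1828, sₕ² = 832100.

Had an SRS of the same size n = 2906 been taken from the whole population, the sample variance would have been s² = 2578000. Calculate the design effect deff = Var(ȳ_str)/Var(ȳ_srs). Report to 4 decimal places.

0.7118

Var(ȳ_str) = Σ Wₕ²(1−fₕ)sₕ²/nₕ with Wₕ = Nₕ/28618:
  Dept II: (17090/28618)²·(1−1078/17090)·1630000/1078 = 505.21697
  Dept IV: (11528/28618)²·(1−1828/11528)·832100/1828 = 62.150764
  → Var(ȳ_str) = 567.36773.
Var(ȳ_srs) = (1 − 2906/28618)·2578000/2906 = 797.04691.
deff = 567.36773 / 797.04691 = 0.7118.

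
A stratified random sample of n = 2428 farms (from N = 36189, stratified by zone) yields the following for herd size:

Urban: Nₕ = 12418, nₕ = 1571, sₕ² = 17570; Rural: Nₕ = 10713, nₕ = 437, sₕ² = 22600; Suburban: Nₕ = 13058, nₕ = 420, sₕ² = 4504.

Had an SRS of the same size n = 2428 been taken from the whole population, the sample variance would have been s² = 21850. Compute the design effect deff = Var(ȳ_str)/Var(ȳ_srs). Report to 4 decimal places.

0.8158

Var(ȳ_str) = Σ Wₕ²(1−fₕ)sₕ²/nₕ with Wₕ = Nₕ/36189:
  Urban: (12418/36189)²·(1−1571/12418)·17570/1571 = 1.1502804
  Rural: (10713/36189)²·(1−437/10713)·22600/437 = 4.3471942
  Suburban: (13058/36189)²·(1−420/13058)·4504/420 = 1.3512974
  → Var(ȳ_str) = 6.848772.
Var(ȳ_srs) = (1 − 2428/36189)·21850/2428 = 8.3954016.
deff = 6.848772 / 8.3954016 = 0.8158.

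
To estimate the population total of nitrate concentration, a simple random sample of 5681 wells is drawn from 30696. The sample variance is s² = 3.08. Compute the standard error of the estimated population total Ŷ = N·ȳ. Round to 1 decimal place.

Var(Ŷ) = N²·Var(ȳ) = N²·(1 − n/N)·s²/n.
f = 5681/30696 = 0.18507297; Var(ȳ) = 0.81492703·3.08/5681 = 4.4181926 × 10^-4.
Var(Ŷ) = 30696² · (4.4181926 × 10^-4) = 416301.73.
SE(Ŷ) = √(416301.73) = 645.2.

645.2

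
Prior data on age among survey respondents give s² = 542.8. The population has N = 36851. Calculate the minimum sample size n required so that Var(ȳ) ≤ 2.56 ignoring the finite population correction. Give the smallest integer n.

Without fpc, n₀ = s²/D = 542.8/2.56 = 212.0312.
Rounding up, n = 213.

213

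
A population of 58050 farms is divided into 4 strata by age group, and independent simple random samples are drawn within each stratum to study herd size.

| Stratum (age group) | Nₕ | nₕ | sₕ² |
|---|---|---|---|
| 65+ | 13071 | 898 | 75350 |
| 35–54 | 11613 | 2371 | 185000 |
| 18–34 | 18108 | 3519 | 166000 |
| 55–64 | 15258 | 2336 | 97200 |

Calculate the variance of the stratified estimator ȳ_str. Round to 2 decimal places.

Var(ȳ_str) = Σₕ Wₕ²(1 − fₕ)sₕ²/nₕ with Wₕ = Nₕ/N, N = 58050.
65+: Wₕ = 0.22516796; term = 0.22516796²·(1 − 0.06870171)·75350/898 = 3.9619493.
35–54: Wₕ = 0.20005168; term = 0.20005168²·(1 − 0.20416774)·185000/2371 = 2.4851129.
18–34: Wₕ = 0.31193798; term = 0.31193798²·(1 − 0.19433400)·166000/3519 = 3.6981148.
55–64: Wₕ = 0.26284238; term = 0.26284238²·(1 − 0.15310001)·97200/2336 = 2.4345367.
Sum = 12.579714.

12.58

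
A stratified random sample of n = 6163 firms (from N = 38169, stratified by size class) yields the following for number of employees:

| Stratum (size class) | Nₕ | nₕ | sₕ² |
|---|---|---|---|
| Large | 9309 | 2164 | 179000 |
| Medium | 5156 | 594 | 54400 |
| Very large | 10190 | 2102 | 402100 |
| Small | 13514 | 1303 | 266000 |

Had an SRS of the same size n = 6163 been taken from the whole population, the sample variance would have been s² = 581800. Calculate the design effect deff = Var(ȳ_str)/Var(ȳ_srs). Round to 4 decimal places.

0.4952

Var(ȳ_str) = Σ Wₕ²(1−fₕ)sₕ²/nₕ with Wₕ = Nₕ/38169:
  Large: (9309/38169)²·(1−2164/9309)·179000/2164 = 3.7764129
  Medium: (5156/38169)²·(1−594/5156)·54400/594 = 1.4786285
  Very large: (10190/38169)²·(1−2102/10190)·402100/2102 = 10.821691
  Small: (13514/38169)²·(1−1303/13514)·266000/1303 = 23.123353
  → Var(ȳ_str) = 39.200085.
Var(ȳ_srs) = (1 − 6163/38169)·581800/6163 = 79.159341.
deff = 39.200085 / 79.159341 = 0.4952.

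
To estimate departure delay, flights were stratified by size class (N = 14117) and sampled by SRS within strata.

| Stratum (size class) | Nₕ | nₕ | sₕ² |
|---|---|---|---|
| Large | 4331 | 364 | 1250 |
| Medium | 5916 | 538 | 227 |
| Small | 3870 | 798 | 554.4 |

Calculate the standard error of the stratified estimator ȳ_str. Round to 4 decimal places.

0.6363

Var(ȳ_str) = Σₕ Wₕ²(1 − fₕ)sₕ²/nₕ with Wₕ = Nₕ/N, N = 14117.
Large: Wₕ = 0.30679323; term = 0.30679323²·(1 − 0.08404526)·1250/364 = 0.29605622.
Medium: Wₕ = 0.41906921; term = 0.41906921²·(1 − 0.09093982)·227/538 = 0.067360874.
Small: Wₕ = 0.27413756; term = 0.27413756²·(1 − 0.20620155)·554.4/798 = 0.041444574.
Sum = 0.40486167.
SE = √(0.40486167) = 0.6363.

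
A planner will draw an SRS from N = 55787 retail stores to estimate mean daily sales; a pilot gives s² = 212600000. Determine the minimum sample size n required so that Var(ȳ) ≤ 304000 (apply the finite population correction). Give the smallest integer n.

691

Without fpc, n₀ = s²/D = 212600000/304000 = 699.3421.
With fpc, (1 − n/N)·s²/n ≤ D requires n ≥ n₀/(1 + n₀/N) = 699.3421/(1 + 699.3421/55787) = 690.6837.
Rounding up, n = 691.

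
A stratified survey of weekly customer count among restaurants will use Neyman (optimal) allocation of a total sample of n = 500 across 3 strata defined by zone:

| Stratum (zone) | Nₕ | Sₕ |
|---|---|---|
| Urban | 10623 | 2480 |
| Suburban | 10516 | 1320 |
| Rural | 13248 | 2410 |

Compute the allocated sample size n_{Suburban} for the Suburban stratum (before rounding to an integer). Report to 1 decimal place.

96.2

Neyman allocation: nₕ = n·NₕSₕ / Σⱼ NⱼSⱼ.
Σ NⱼSⱼ = 10623·2480 + 10516·1320 + 13248·2410 = 7.215384 × 10^7.
n_{Suburban} = 500·10516·1320 / (7.215384 × 10^7) = 96.2.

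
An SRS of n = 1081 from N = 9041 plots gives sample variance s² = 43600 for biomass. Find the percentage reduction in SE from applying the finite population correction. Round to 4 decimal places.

6.1686

f = n/N = 1081/9041 = 0.11956642.
SE_no-fpc = √(s²/n) = 6.3508287; SE_fpc = √((1−f)s²/n) = 5.9590729.
Ratio = √(1−f) = 0.93831422. Reduction = 100·(1 − 0.93831422) = 6.1686%.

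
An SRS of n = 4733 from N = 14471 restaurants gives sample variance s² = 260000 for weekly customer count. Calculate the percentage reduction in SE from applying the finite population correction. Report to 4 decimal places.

f = n/N = 4733/14471 = 0.32706793.
SE_no-fpc = √(s²/n) = 7.4117101; SE_fpc = √((1−f)s²/n) = 6.0800064.
Ratio = √(1−f) = 0.82032437. Reduction = 100·(1 − 0.82032437) = 17.9676%.

17.9676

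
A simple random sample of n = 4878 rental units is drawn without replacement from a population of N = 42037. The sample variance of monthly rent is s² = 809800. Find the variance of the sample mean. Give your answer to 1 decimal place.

Under SRS without replacement, Var(ȳ) = (1 − f)·s²/n with f = n/N = 4878/42037 = 0.11604063.
Var(ȳ) = (1 − 0.11604063)·809800/4878 = 0.88395937·166.01066 = 146.74668.

146.7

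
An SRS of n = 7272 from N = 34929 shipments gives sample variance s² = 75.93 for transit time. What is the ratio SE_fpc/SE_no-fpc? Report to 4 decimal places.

f = n/N = 7272/34929 = 0.20819376.
SE_no-fpc = √(s²/n) = 0.10218326; SE_fpc = √((1−f)s²/n) = 0.090926238.
Ratio = √(1−f) = 0.88983495.

0.8898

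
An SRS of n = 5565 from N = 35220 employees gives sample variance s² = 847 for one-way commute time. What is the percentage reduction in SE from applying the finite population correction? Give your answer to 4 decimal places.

f = n/N = 5565/35220 = 0.15800681.
SE_no-fpc = √(s²/n) = 0.3901298; SE_fpc = √((1−f)s²/n) = 0.35798383.
Ratio = √(1−f) = 0.91760187. Reduction = 100·(1 − 0.91760187) = 8.2398%.

8.2398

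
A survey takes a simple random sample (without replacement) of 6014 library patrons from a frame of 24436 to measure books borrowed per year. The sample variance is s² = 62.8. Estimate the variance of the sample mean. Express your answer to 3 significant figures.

Under SRS without replacement, Var(ȳ) = (1 − f)·s²/n with f = n/N = 6014/24436 = 0.24611229.
Var(ȳ) = (1 − 0.24611229)·62.8/6014 = 0.75388771·0.010442301 = 0.0078723226.

0.00787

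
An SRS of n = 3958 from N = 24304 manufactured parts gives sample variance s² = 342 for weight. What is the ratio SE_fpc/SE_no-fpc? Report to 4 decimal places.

f = n/N = 3958/24304 = 0.16285385.
SE_no-fpc = √(s²/n) = 0.29395115; SE_fpc = √((1−f)s²/n) = 0.26895263.
Ratio = √(1−f) = 0.91495691.

0.9150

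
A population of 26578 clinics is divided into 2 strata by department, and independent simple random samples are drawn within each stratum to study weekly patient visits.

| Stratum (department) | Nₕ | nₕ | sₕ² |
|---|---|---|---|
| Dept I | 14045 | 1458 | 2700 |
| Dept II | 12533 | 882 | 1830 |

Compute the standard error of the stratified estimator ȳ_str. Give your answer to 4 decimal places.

0.9446

Var(ȳ_str) = Σₕ Wₕ²(1 − fₕ)sₕ²/nₕ with Wₕ = Nₕ/N, N = 26578.
Dept I: Wₕ = 0.52844458; term = 0.52844458²·(1 − 0.10380918)·2700/1458 = 0.46345292.
Dept II: Wₕ = 0.47155542; term = 0.47155542²·(1 − 0.07037421)·1830/882 = 0.4289001.
Sum = 0.89235302.
SE = √(0.89235302) = 0.9446.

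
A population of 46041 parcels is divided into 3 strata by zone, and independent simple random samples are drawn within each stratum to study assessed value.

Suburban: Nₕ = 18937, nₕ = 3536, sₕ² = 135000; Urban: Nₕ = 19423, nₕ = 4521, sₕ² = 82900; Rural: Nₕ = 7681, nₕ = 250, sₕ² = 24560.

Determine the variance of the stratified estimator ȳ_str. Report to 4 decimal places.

10.4018

Var(ȳ_str) = Σₕ Wₕ²(1 − fₕ)sₕ²/nₕ with Wₕ = Nₕ/N, N = 46041.
Suburban: Wₕ = 0.41130731; term = 0.41130731²·(1 − 0.18672440)·135000/3536 = 5.2528151.
Urban: Wₕ = 0.42186312; term = 0.42186312²·(1 − 0.23276528)·82900/4521 = 2.5037525.
Rural: Wₕ = 0.16682956; term = 0.16682956²·(1 − 0.03254785)·24560/250 = 2.6452327.
Sum = 10.4018.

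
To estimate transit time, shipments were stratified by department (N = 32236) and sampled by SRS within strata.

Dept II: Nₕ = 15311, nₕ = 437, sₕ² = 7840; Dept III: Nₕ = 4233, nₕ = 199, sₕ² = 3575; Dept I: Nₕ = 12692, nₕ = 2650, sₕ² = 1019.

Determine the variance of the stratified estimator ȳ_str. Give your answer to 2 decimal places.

Var(ȳ_str) = Σₕ Wₕ²(1 − fₕ)sₕ²/nₕ with Wₕ = Nₕ/N, N = 32236.
Dept II: Wₕ = 0.47496588; term = 0.47496588²·(1 − 0.02854157)·7840/437 = 3.9317298.
Dept III: Wₕ = 0.13131282; term = 0.13131282²·(1 − 0.04701158)·3575/199 = 0.29520577.
Dept I: Wₕ = 0.39372131; term = 0.39372131²·(1 − 0.20879294)·1019/2650 = 0.047162443.
Sum = 4.274098.

4.27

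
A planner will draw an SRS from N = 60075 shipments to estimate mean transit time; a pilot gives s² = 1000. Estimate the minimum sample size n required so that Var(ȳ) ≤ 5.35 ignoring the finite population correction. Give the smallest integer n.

Without fpc, n₀ = s²/D = 1000/5.35 = 186.9159.
Rounding up, n = 187.

187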